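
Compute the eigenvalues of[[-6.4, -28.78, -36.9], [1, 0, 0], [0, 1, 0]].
Eigenvalues solve det(λI - A) = 0.
Characteristic polynomial: λ^3 + 6.4*λ^2 + 28.78*λ + 36.9 = 0.
Factor: (λ + 1.8)(λ^2 + 4.6*λ + 20.5) = 0.
Roots: -1.8, -2.3 + 3.9j, -2.3 - 3.9j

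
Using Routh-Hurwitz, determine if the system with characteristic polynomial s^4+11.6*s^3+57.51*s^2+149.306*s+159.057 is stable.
Routh array:
s^4: [1, 57.51, 159.057]; s^3: [11.6, 149.306]; s^2: [44.6388, 159.057]; s^1: [107.973]; s^0: [159.057]
First column: [1, 11.6, 44.6388, 107.973, 159.057]. Sign changes = 0.
Yes, stable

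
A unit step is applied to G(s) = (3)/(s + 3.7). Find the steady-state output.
FVT: lim_{t→∞} y(t) = lim_{s→0} s*Y(s) where Y(s) = G(s)/s.
= lim_{s→0} G(s) = G(0) = num(0)/den(0) = 3/3.7 = 0.8108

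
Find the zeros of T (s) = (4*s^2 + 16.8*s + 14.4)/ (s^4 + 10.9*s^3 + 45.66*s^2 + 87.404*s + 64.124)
Set numerator = 0: 4*s^2 + 16.8*s + 14.4 = 4*(s + 1.2)(s + 3) = 0 → Zeros: -1.2, -3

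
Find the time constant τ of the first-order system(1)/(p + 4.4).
First-order system: τ = -1/pole. Pole = -4.4. τ = -1/(-4.4) = 0.2273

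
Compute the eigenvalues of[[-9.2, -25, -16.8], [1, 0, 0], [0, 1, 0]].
Eigenvalues solve det(λI - A) = 0.
Characteristic polynomial: λ^3 + 9.2*λ^2 + 25*λ + 16.8 = 0.
Factor: (λ + 4.2)(λ + 1)(λ + 4) = 0.
Roots: -1, -4, -4.2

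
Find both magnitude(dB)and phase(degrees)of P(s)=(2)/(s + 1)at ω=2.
Substitute s = j*2: P(j2) = 0.4 - 0.8j.
|P| = 20*log₁₀(sqrt(Re²+Im²)) = -0.97 dB.
∠P = atan2(Im, Re) = -63.43°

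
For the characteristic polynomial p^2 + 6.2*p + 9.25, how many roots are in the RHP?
p^2 + 6.2*p + 9.25 = (p + 2.5)(p + 3.7). Poles: -2.5, -3.7. RHP poles (Re>0): 0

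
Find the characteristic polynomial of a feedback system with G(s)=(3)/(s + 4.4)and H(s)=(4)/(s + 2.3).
Characteristic poly = G_den * H_den + G_num * H_num = (s^2 + 6.7*s + 10.12) + (12) = s^2 + 6.7*s + 22.12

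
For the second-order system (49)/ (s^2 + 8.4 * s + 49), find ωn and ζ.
Standard form: ωn²/(s²+2ζωn·s+ωn²).
const=49=ωn² → ωn=7, s coeff=8.4=2ζωn → ζ=0.6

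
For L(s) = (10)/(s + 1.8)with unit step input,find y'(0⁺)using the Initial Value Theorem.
IVT: y'(0⁺) = lim_{s→∞} s²·Y(s) = lim_{s→∞} s·L(s).
deg(num) = 0, deg(den) = 1, relative degree = 1, so s·L(s) → (leading num)/(leading den) = 10/1 = 10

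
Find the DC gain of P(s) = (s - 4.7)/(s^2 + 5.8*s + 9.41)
DC gain = P(0) = num(0)/den(0) = -4.7/9.41 = -0.4995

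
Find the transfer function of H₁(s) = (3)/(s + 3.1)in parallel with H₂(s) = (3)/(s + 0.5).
Parallel: H = H₁ + H₂ = (n₁·d₂ + n₂·d₁)/(d₁·d₂).
n₁·d₂ = 3*s + 1.5. n₂·d₁ = 3*s + 9.3. Sum = 6*s + 10.8. d₁·d₂ = s^2 + 3.6*s + 1.55.
H(s) = (6*s + 10.8)/(s^2 + 3.6*s + 1.55)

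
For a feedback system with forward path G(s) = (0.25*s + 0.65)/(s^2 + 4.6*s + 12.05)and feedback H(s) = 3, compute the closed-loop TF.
Closed-loop T = G/(1+GH).
Numerator: G_num * H_den = 0.25*s + 0.65.
Denominator: G_den * H_den + G_num * H_num = (s^2 + 4.6*s + 12.05) + (0.75*s + 1.95) = s^2 + 5.35*s + 14.
T(s) = (0.25*s + 0.65)/(s^2 + 5.35*s + 14)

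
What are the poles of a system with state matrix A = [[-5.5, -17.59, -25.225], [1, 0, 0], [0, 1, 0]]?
Eigenvalues solve det(λI - A) = 0.
Characteristic polynomial: λ^3 + 5.5*λ^2 + 17.59*λ + 25.225 = 0.
Factor: (λ + 2.5)(λ^2 + 3*λ + 10.09) = 0.
Roots: -1.5 + 2.8j, -1.5 - 2.8j, -2.5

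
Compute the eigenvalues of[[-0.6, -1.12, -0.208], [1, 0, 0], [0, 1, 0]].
Eigenvalues solve det(λI - A) = 0.
Characteristic polynomial: λ^3 + 0.6*λ^2 + 1.12*λ + 0.208 = 0.
Factor: (λ + 0.2)(λ^2 + 0.4*λ + 1.04) = 0.
Roots: -0.2, -0.2 + 1j, -0.2 - 1j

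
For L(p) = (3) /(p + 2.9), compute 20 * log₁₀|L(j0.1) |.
Substitute p = j*0.1: L(j0.1) = 1.03325 - 0.0356295j.
|L(j0.1)| = sqrt(Re² + Im²) = 1.034.
20*log₁₀(1.034) = 0.29 dB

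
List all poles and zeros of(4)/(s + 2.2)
Set denominator = 0: s + 2.2 = 0 → Poles: -2.2
Numerator is a nonzero constant (4) → Zeros: none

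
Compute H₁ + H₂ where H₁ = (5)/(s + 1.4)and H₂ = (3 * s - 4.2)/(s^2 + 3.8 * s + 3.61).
Parallel: H = H₁ + H₂ = (n₁·d₂ + n₂·d₁)/(d₁·d₂).
n₁·d₂ = 5*s^2 + 19*s + 18.05. n₂·d₁ = 3*s^2 - 5.88. Sum = 8*s^2 + 19*s + 12.17. d₁·d₂ = s^3 + 5.2*s^2 + 8.93*s + 5.054.
H(s) = (8*s^2 + 19*s + 12.17)/(s^3 + 5.2*s^2 + 8.93*s + 5.054)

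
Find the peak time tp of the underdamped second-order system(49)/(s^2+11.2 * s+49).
Standard form: ωn²/(s²+2ζωn·s+ωn²) → ωn = 7, ζ = 0.8.
ωd = ωn·√(1-ζ²) = 7·√(1-0.8²) = 4.2.
tp = π/ωd = π/4.2 = 0.748 s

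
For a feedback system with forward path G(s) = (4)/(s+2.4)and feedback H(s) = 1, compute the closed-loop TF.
Closed-loop T = G/(1+GH).
Numerator: G_num * H_den = 4.
Denominator: G_den * H_den + G_num * H_num = (s + 2.4) + (4) = s + 6.4.
T(s) = (4)/(s + 6.4)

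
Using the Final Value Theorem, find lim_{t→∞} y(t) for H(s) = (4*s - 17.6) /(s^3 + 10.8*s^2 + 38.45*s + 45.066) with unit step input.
FVT: lim_{t→∞} y(t) = lim_{s→0} s*Y(s) where Y(s) = H(s)/s.
= lim_{s→0} H(s) = H(0) = num(0)/den(0) = -17.6/45.066 = -0.3905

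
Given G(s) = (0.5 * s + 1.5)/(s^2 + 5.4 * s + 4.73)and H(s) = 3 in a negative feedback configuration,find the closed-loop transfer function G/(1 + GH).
Closed-loop T = G/(1+GH).
Numerator: G_num * H_den = 0.5*s + 1.5.
Denominator: G_den * H_den + G_num * H_num = (s^2 + 5.4*s + 4.73) + (1.5*s + 4.5) = s^2 + 6.9*s + 9.23.
T(s) = (0.5*s + 1.5)/(s^2 + 6.9*s + 9.23)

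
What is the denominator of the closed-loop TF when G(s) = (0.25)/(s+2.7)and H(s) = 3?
Characteristic poly = G_den * H_den + G_num * H_num = (s + 2.7) + (0.75) = s + 3.45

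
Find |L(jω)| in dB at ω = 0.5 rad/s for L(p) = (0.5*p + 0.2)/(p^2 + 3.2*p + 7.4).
Substitute p = j*0.5: L(j0.5) = 0.0340893 + 0.0273367j.
|L(j0.5)| = sqrt(Re² + Im²) = 0.0437.
20*log₁₀(0.0437) = -27.19 dB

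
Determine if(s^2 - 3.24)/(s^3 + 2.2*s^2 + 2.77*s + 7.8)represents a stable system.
Denominator: s^3 + 2.2*s^2 + 2.77*s + 7.8 = (s + 2.4)(s^2 - 0.2*s + 3.25). Poles: -2.4, 0.1 + 1.8j, 0.1 - 1.8j. All Re(p)<0: No (unstable)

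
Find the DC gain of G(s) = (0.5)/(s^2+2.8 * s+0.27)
DC gain = G(0) = num(0)/den(0) = 0.5/0.27 = 1.852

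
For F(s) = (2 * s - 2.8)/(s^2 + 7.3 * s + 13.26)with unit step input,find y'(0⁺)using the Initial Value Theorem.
IVT: y'(0⁺) = lim_{s→∞} s²·Y(s) = lim_{s→∞} s·F(s).
deg(num) = 1, deg(den) = 2, relative degree = 1, so s·F(s) → (leading num)/(leading den) = 2/1 = 2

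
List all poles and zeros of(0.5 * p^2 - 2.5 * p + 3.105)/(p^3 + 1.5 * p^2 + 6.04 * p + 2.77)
Set denominator = 0: p^3 + 1.5*p^2 + 6.04*p + 2.77 = (p + 0.5)(p^2 + p + 5.54) = 0 → Poles: -0.5, -0.5 + 2.3j, -0.5 - 2.3j
Set numerator = 0: 0.5*p^2 - 2.5*p + 3.105 = 0.5*(p - 2.3)(p - 2.7) = 0 → Zeros: 2.3, 2.7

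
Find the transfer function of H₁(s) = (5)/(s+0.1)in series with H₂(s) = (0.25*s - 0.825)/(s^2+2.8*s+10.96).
Series: H = H₁ · H₂ = (n₁·n₂)/(d₁·d₂).
Num: n₁·n₂ = 1.25*s - 4.125. Den: d₁·d₂ = s^3 + 2.9*s^2 + 11.24*s + 1.096.
H(s) = (1.25*s - 4.125)/(s^3 + 2.9*s^2 + 11.24*s + 1.096)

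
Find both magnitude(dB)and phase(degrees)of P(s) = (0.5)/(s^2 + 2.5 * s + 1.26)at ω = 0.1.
Substitute s = j*0.1: P(j0.1) = 0.384615 - 0.0769231j.
|P| = 20*log₁₀(sqrt(Re²+Im²)) = -8.13 dB.
∠P = atan2(Im, Re) = -11.31°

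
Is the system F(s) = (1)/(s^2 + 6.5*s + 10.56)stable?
Denominator: s^2 + 6.5*s + 10.56 = (s + 3.2)(s + 3.3). Poles: -3.2, -3.3. All Re(p)<0: Yes (stable)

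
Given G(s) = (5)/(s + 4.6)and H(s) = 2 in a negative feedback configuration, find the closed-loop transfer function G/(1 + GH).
Closed-loop T = G/(1+GH).
Numerator: G_num * H_den = 5.
Denominator: G_den * H_den + G_num * H_num = (s + 4.6) + (10) = s + 14.6.
T(s) = (5)/(s + 14.6)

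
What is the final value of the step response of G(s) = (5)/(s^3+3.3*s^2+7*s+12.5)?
FVT: lim_{t→∞} y(t) = lim_{s→0} s*Y(s) where Y(s) = G(s)/s.
= lim_{s→0} G(s) = G(0) = num(0)/den(0) = 5/12.5 = 0.4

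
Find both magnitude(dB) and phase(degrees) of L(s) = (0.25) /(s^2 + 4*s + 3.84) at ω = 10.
Substitute s = j*10: L(j10) = -0.00221633 - 0.000921936j.
|L| = 20*log₁₀(sqrt(Re²+Im²)) = -52.39 dB.
∠L = atan2(Im, Re) = -157.41°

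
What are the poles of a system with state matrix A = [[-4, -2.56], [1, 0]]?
Eigenvalues solve det(λI - A) = 0.
Characteristic polynomial: λ^2 + 4*λ + 2.56 = 0.
Factor: (λ + 3.2)(λ + 0.8) = 0.
Roots: -0.8, -3.2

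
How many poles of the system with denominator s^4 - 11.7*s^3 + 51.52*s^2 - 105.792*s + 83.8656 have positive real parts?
s^4 - 11.7*s^3 + 51.52*s^2 - 105.792*s + 83.8656 = (s - 4.8)(s - 2.1)(s^2 - 4.8*s + 8.32). Poles: 2.1, 2.4 + 1.6j, 2.4 - 1.6j, 4.8. RHP poles (Re>0): 4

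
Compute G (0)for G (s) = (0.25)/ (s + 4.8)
DC gain = G(0) = num(0)/den(0) = 0.25/4.8 = 0.05208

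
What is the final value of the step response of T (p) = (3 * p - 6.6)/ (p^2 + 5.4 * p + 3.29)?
FVT: lim_{t→∞} y(t) = lim_{p→0} p*Y(p) where Y(p) = T(p)/p.
= lim_{p→0} T(p) = T(0) = num(0)/den(0) = -6.6/3.29 = -2.006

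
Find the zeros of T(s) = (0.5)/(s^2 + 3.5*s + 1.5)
Numerator is a nonzero constant (0.5) → Zeros: none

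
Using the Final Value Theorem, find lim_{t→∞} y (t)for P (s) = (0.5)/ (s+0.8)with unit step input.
FVT: lim_{t→∞} y(t) = lim_{s→0} s*Y(s) where Y(s) = P(s)/s.
= lim_{s→0} P(s) = P(0) = num(0)/den(0) = 0.5/0.8 = 0.625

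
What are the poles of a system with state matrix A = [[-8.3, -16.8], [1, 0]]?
Eigenvalues solve det(λI - A) = 0.
Characteristic polynomial: λ^2 + 8.3*λ + 16.8 = 0.
Factor: (λ + 3.5)(λ + 4.8) = 0.
Roots: -3.5, -4.8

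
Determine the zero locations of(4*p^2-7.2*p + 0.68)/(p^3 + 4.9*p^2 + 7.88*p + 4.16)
Set numerator = 0: 4*p^2 - 7.2*p + 0.68 = 4*(p - 1.7)(p - 0.1) = 0 → Zeros: 0.1, 1.7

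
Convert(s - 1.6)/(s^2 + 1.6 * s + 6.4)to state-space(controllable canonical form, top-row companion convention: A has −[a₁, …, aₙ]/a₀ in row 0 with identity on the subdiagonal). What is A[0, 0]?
Reachable canonical form for den = s^2 + 1.6*s + 6.4: top row of A = -[a₁,a₂,...,aₙ]/a₀, ones on the subdiagonal, zeros elsewhere.
A = [[-1.6, -6.4], [1, 0]].
A[0,0] = -1.6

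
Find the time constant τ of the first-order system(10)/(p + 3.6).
First-order system: τ = -1/pole. Pole = -3.6. τ = -1/(-3.6) = 0.2778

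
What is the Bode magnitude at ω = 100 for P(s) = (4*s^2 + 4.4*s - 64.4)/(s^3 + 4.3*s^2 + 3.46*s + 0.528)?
Substitute s = j*100: P(j100) = 0.00128142 - 0.0400231j.
|P(j100)| = sqrt(Re² + Im²) = 0.04004.
20*log₁₀(0.04004) = -27.95 dB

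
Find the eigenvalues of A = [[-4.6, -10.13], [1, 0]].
Eigenvalues solve det(λI - A) = 0.
Characteristic polynomial: λ^2 + 4.6*λ + 10.13 = 0.
Roots: -2.3 + 2.2j, -2.3 - 2.2j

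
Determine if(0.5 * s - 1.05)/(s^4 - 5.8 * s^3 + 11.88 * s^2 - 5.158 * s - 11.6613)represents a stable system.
Denominator: s^4 - 5.8*s^3 + 11.88*s^2 - 5.158*s - 11.6613 = (s - 2.7)(s + 0.7)(s^2 - 3.8*s + 6.17). Poles: -0.7, 1.9 + 1.6j, 1.9 - 1.6j, 2.7. All Re(p)<0: No (unstable)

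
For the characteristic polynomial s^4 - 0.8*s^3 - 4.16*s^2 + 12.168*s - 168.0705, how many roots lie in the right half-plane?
Factor: s^4 - 0.8*s^3 - 4.16*s^2 + 12.168*s - 168.0705 = (s - 3.9)(s + 3.9)(s^2 - 0.8*s + 11.05).
Roots: -3.9, 0.4 + 3.3j, 0.4 - 3.3j, 3.9.
RHP roots (Re>0): 3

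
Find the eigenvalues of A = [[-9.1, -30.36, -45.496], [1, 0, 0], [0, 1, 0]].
Eigenvalues solve det(λI - A) = 0.
Characteristic polynomial: λ^3 + 9.1*λ^2 + 30.36*λ + 45.496 = 0.
Factor: (λ + 4.7)(λ^2 + 4.4*λ + 9.68) = 0.
Roots: -2.2 + 2.2j, -2.2 - 2.2j, -4.7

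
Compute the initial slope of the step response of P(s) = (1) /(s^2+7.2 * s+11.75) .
IVT: y'(0⁺) = lim_{s→∞} s²·Y(s) = lim_{s→∞} s·P(s).
deg(num) = 0, deg(den) = 2, relative degree = 2 ≥ 2, so s·P(s) → 0. Initial slope = 0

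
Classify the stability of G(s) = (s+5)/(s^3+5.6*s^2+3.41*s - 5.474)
Denominator: s^3 + 5.6*s^2 + 3.41*s - 5.474 = (s - 0.7)(s + 4.6)(s + 1.7). Poles: -1.7, -4.6, 0.7. Unstable (1 pole(s) in RHP)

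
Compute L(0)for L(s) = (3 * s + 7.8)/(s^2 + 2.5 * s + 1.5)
DC gain = L(0) = num(0)/den(0) = 7.8/1.5 = 5.2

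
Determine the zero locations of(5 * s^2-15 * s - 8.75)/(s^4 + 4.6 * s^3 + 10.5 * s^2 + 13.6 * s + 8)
Set numerator = 0: 5*s^2 - 15*s - 8.75 = 5*(s - 3.5)(s + 0.5) = 0 → Zeros: -0.5, 3.5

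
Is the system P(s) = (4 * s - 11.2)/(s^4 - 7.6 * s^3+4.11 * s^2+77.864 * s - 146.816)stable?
Denominator: s^4 - 7.6*s^3 + 4.11*s^2 + 77.864*s - 146.816 = (s - 3.7)(s + 3.2)(s - 3.1)(s - 4). Poles: -3.2, 3.1, 3.7, 4. All Re(p)<0: No (unstable)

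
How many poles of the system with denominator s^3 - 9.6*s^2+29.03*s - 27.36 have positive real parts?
s^3 - 9.6*s^2 + 29.03*s - 27.36 = (s - 1.9)(s - 4.5)(s - 3.2). Poles: 1.9, 3.2, 4.5. RHP poles (Re>0): 3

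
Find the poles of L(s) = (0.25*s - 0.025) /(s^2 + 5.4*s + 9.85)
Set denominator = 0: s^2 + 5.4*s + 9.85 = 0 → Poles: -2.7 + 1.6j, -2.7 - 1.6j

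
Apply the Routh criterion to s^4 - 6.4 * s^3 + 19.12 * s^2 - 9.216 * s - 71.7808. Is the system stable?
Routh array:
s^4: [1, 19.12, -71.7808]; s^3: [-6.4, -9.216]; s^2: [17.68, -71.7808]; s^1: [-35.2]; s^0: [-71.7808]
First column: [1, -6.4, 17.68, -35.2, -71.7808]. Sign changes = 3.
No, unstable (3 RHP root(s))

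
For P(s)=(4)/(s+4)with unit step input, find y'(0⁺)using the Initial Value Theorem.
IVT: y'(0⁺) = lim_{s→∞} s²·Y(s) = lim_{s→∞} s·P(s).
deg(num) = 0, deg(den) = 1, relative degree = 1, so s·P(s) → (leading num)/(leading den) = 4/1 = 4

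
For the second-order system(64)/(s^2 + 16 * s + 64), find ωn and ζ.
Standard form: ωn²/(s²+2ζωn·s+ωn²).
const=64=ωn² → ωn=8, s coeff=16=2ζωn → ζ=1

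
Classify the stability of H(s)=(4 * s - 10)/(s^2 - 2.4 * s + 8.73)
Denominator: s^2 - 2.4*s + 8.73. Poles: 1.2 + 2.7j, 1.2 - 2.7j. Unstable (2 pole(s) in RHP)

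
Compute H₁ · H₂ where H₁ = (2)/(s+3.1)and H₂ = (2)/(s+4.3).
Series: H = H₁ · H₂ = (n₁·n₂)/(d₁·d₂).
Num: n₁·n₂ = 4. Den: d₁·d₂ = s^2 + 7.4*s + 13.33.
H(s) = (4)/(s^2 + 7.4*s + 13.33)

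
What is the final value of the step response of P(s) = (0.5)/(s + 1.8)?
FVT: lim_{t→∞} y(t) = lim_{s→0} s*Y(s) where Y(s) = P(s)/s.
= lim_{s→0} P(s) = P(0) = num(0)/den(0) = 0.5/1.8 = 0.2778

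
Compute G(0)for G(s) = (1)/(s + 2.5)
DC gain = G(0) = num(0)/den(0) = 1/2.5 = 0.4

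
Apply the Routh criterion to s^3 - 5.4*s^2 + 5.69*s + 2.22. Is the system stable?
Routh array:
s^3: [1, 5.69]; s^2: [-5.4, 2.22]; s^1: [6.10111]; s^0: [2.22]
First column: [1, -5.4, 6.10111, 2.22]. Sign changes = 2.
No, unstable (2 RHP root(s))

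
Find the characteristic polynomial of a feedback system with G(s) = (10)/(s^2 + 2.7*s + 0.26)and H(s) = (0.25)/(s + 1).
Characteristic poly = G_den * H_den + G_num * H_num = (s^3 + 3.7*s^2 + 2.96*s + 0.26) + (2.5) = s^3 + 3.7*s^2 + 2.96*s + 2.76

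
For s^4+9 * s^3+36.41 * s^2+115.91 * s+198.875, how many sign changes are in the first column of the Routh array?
Routh array:
s^4: [1, 36.41, 198.875]; s^3: [9, 115.91]; s^2: [23.5311, 198.875]; s^1: [39.8458]; s^0: [198.875]
First column: [1, 9, 23.5311, 39.8458, 198.875]. Sign changes = 0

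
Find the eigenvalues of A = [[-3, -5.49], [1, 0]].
Eigenvalues solve det(λI - A) = 0.
Characteristic polynomial: λ^2 + 3*λ + 5.49 = 0.
Roots: -1.5 + 1.8j, -1.5 - 1.8j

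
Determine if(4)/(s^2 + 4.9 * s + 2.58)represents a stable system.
Denominator: s^2 + 4.9*s + 2.58 = (s + 0.6)(s + 4.3). Poles: -0.6, -4.3. All Re(p)<0: Yes (stable)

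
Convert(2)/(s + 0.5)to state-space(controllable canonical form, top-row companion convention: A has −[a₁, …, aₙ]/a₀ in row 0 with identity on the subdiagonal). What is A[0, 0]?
Reachable canonical form for den = s + 0.5: top row of A = -[a₁,a₂,...,aₙ]/a₀, ones on the subdiagonal, zeros elsewhere.
A = [[-0.5]].
A[0,0] = -0.5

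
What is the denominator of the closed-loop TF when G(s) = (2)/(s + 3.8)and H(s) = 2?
Characteristic poly = G_den * H_den + G_num * H_num = (s + 3.8) + (4) = s + 7.8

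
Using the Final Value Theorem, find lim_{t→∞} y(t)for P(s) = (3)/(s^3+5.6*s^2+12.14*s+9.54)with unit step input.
FVT: lim_{t→∞} y(t) = lim_{s→0} s*Y(s) where Y(s) = P(s)/s.
= lim_{s→0} P(s) = P(0) = num(0)/den(0) = 3/9.54 = 0.3145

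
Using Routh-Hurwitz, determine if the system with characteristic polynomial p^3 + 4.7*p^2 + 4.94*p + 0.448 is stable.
Routh array:
p^3: [1, 4.94]; p^2: [4.7, 0.448]; p^1: [4.84468]; p^0: [0.448]
First column: [1, 4.7, 4.84468, 0.448]. Sign changes = 0.
Yes, stable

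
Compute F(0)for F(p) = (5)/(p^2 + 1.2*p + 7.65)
DC gain = F(0) = num(0)/den(0) = 5/7.65 = 0.6536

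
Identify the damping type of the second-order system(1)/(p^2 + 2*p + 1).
Standard form: ωn²/(p²+2ζωn·p+ωn²) gives ωn=1, ζ=1.
Critically damped (ζ = 1)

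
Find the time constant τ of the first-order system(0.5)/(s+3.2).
First-order system: τ = -1/pole. Pole = -3.2. τ = -1/(-3.2) = 0.3125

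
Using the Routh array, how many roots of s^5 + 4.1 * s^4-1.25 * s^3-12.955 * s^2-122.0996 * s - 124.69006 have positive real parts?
Routh array:
s^5: [1, -1.25, -122.0996]; s^4: [4.1, -12.955, -124.69006]; s^3: [1.90976, -91.6874]; s^2: [183.886, -124.69006]; s^1: [-90.3924]; s^0: [-124.69006]
First column: [1, 4.1, 1.90976, 183.886, -90.3924, -124.69006]. Sign changes = RHP roots = 1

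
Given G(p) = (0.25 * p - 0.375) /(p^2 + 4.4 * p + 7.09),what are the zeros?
Set numerator = 0: 0.25*p - 0.375 = 0 → Zeros: 1.5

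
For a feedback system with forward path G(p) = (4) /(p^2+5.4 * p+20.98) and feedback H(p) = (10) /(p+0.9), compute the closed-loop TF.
Closed-loop T = G/(1+GH).
Numerator: G_num * H_den = 4*p + 3.6.
Denominator: G_den * H_den + G_num * H_num = (p^3 + 6.3*p^2 + 25.84*p + 18.882) + (40) = p^3 + 6.3*p^2 + 25.84*p + 58.882.
T(p) = (4*p + 3.6)/(p^3 + 6.3*p^2 + 25.84*p + 58.882)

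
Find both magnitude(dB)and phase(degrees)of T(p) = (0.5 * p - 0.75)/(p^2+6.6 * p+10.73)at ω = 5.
Substitute p = j*5: T(j5) = 0.0721028 - 0.00845174j.
|T| = 20*log₁₀(sqrt(Re²+Im²)) = -22.78 dB.
∠T = atan2(Im, Re) = -6.69°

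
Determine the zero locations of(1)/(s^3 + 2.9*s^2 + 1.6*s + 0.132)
Numerator is a nonzero constant (1) → Zeros: none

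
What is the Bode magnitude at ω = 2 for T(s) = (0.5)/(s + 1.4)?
Substitute s = j*2: T(j2) = 0.11745 - 0.167785j.
|T(j2)| = sqrt(Re² + Im²) = 0.2048.
20*log₁₀(0.2048) = -13.77 dB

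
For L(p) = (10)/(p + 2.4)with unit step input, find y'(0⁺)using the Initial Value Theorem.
IVT: y'(0⁺) = lim_{p→∞} p²·Y(p) = lim_{p→∞} p·L(p).
deg(num) = 0, deg(den) = 1, relative degree = 1, so p·L(p) → (leading num)/(leading den) = 10/1 = 10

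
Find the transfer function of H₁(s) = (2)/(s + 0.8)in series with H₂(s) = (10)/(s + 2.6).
Series: H = H₁ · H₂ = (n₁·n₂)/(d₁·d₂).
Num: n₁·n₂ = 20. Den: d₁·d₂ = s^2 + 3.4*s + 2.08.
H(s) = (20)/(s^2 + 3.4*s + 2.08)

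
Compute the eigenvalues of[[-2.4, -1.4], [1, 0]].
Eigenvalues solve det(λI - A) = 0.
Characteristic polynomial: λ^2 + 2.4*λ + 1.4 = 0.
Factor: (λ + 1)(λ + 1.4) = 0.
Roots: -1, -1.4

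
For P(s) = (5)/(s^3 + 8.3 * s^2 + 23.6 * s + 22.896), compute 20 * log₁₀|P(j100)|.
Substitute s = j*100: P(j100) = -4.13987e-07 + 4.9774e-06j.
|P(j100)| = sqrt(Re² + Im²) = 4.995e-06.
20*log₁₀(4.995e-06) = -106.03 dB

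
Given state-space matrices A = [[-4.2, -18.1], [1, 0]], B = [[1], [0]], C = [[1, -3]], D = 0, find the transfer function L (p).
L(p) = C(pI - A)⁻¹B + D.
Characteristic polynomial det(pI - A) = p^2 + 4.2*p + 18.1.
Numerator from C·adj(pI-A)·B + D·det(pI-A) = p - 3.
L(p) = (p - 3)/(p^2 + 4.2*p + 18.1)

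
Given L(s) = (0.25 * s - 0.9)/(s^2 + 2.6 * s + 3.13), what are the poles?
Set denominator = 0: s^2 + 2.6*s + 3.13 = 0 → Poles: -1.3 + 1.2j, -1.3 - 1.2j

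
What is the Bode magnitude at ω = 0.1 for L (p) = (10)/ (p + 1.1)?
Substitute p = j*0.1: L(j0.1) = 9.01639 - 0.819672j.
|L(j0.1)| = sqrt(Re² + Im²) = 9.054.
20*log₁₀(9.054) = 19.14 dB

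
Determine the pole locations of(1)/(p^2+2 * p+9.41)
Set denominator = 0: p^2 + 2*p + 9.41 = 0 → Poles: -1 + 2.9j, -1 - 2.9j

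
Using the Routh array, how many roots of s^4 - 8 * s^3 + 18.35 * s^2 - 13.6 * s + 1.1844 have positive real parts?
Routh array:
s^4: [1, 18.35, 1.1844]; s^3: [-8, -13.6]; s^2: [16.65, 1.1844]; s^1: [-13.0309]; s^0: [1.1844]
First column: [1, -8, 16.65, -13.0309, 1.1844]. Sign changes = RHP roots = 4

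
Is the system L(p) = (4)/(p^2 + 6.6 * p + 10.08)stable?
Denominator: p^2 + 6.6*p + 10.08 = (p + 2.4)(p + 4.2). Poles: -2.4, -4.2. All Re(p)<0: Yes (stable)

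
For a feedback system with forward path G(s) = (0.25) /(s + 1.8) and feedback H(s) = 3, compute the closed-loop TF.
Closed-loop T = G/(1+GH).
Numerator: G_num * H_den = 0.25.
Denominator: G_den * H_den + G_num * H_num = (s + 1.8) + (0.75) = s + 2.55.
T(s) = (0.25)/(s + 2.55)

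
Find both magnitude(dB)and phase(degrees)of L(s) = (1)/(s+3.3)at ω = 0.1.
Substitute s = j*0.1: L(j0.1) = 0.302752 - 0.00917431j.
|L| = 20*log₁₀(sqrt(Re²+Im²)) = -10.37 dB.
∠L = atan2(Im, Re) = -1.74°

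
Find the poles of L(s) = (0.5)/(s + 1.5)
Set denominator = 0: s + 1.5 = 0 → Poles: -1.5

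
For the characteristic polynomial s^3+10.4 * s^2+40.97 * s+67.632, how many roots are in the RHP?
s^3 + 10.4*s^2 + 40.97*s + 67.632 = (s + 4.8)(s^2 + 5.6*s + 14.09). Poles: -2.8 + 2.5j, -2.8 - 2.5j, -4.8. RHP poles (Re>0): 0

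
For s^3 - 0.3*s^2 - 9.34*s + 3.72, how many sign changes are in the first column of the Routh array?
Routh array:
s^3: [1, -9.34]; s^2: [-0.3, 3.72]; s^1: [3.06]; s^0: [3.72]
First column: [1, -0.3, 3.06, 3.72]. Sign changes = 2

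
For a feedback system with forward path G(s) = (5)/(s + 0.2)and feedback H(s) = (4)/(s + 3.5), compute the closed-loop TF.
Closed-loop T = G/(1+GH).
Numerator: G_num * H_den = 5*s + 17.5.
Denominator: G_den * H_den + G_num * H_num = (s^2 + 3.7*s + 0.7) + (20) = s^2 + 3.7*s + 20.7.
T(s) = (5*s + 17.5)/(s^2 + 3.7*s + 20.7)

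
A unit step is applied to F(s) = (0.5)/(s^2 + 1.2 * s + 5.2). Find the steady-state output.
FVT: lim_{t→∞} y(t) = lim_{s→0} s*Y(s) where Y(s) = F(s)/s.
= lim_{s→0} F(s) = F(0) = num(0)/den(0) = 0.5/5.2 = 0.09615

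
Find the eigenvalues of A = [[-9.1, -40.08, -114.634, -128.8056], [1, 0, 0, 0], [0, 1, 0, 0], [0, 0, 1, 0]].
Eigenvalues solve det(λI - A) = 0.
Characteristic polynomial: λ^4 + 9.1*λ^3 + 40.08*λ^2 + 114.634*λ + 128.8056 = 0.
Factor: (λ + 4.4)(λ + 2.1)(λ^2 + 2.6*λ + 13.94) = 0.
Roots: -1.3 + 3.5j, -1.3 - 3.5j, -2.1, -4.4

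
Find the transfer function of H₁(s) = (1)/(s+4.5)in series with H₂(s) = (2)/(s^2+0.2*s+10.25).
Series: H = H₁ · H₂ = (n₁·n₂)/(d₁·d₂).
Num: n₁·n₂ = 2. Den: d₁·d₂ = s^3 + 4.7*s^2 + 11.15*s + 46.125.
H(s) = (2)/(s^3 + 4.7*s^2 + 11.15*s + 46.125)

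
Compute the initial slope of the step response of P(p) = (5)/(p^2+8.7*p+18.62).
IVT: y'(0⁺) = lim_{p→∞} p²·Y(p) = lim_{p→∞} p·P(p).
deg(num) = 0, deg(den) = 2, relative degree = 2 ≥ 2, so p·P(p) → 0. Initial slope = 0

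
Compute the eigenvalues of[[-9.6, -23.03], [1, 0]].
Eigenvalues solve det(λI - A) = 0.
Characteristic polynomial: λ^2 + 9.6*λ + 23.03 = 0.
Factor: (λ + 4.9)(λ + 4.7) = 0.
Roots: -4.7, -4.9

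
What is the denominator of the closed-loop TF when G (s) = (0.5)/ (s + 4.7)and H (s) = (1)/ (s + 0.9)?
Characteristic poly = G_den * H_den + G_num * H_num = (s^2 + 5.6*s + 4.23) + (0.5) = s^2 + 5.6*s + 4.73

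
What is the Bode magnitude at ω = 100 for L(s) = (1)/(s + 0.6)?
Substitute s = j*100: L(j100) = 5.99978e-05 - 0.00999964j.
|L(j100)| = sqrt(Re² + Im²) = 0.01.
20*log₁₀(0.01) = -40.00 dB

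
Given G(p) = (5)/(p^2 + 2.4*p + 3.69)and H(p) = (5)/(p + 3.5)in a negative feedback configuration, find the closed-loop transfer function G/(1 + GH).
Closed-loop T = G/(1+GH).
Numerator: G_num * H_den = 5*p + 17.5.
Denominator: G_den * H_den + G_num * H_num = (p^3 + 5.9*p^2 + 12.09*p + 12.915) + (25) = p^3 + 5.9*p^2 + 12.09*p + 37.915.
T(p) = (5*p + 17.5)/(p^3 + 5.9*p^2 + 12.09*p + 37.915)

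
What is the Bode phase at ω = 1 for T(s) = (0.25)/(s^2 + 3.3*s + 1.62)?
Substitute s = j*1: T(j1) = 0.013748 - 0.0731746j.
∠T(j1) = atan2(Im, Re) = atan2(-0.0731746, 0.013748) = -79.36°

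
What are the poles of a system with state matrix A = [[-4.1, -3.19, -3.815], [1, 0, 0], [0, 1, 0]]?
Eigenvalues solve det(λI - A) = 0.
Characteristic polynomial: λ^3 + 4.1*λ^2 + 3.19*λ + 3.815 = 0.
Factor: (λ + 3.5)(λ^2 + 0.6*λ + 1.09) = 0.
Roots: -0.3 + 1j, -0.3 - 1j, -3.5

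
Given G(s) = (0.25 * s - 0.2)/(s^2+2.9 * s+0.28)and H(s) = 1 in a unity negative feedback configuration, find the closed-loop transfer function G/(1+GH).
Closed-loop T = G/(1+GH).
Numerator: G_num * H_den = 0.25*s - 0.2.
Denominator: G_den * H_den + G_num * H_num = (s^2 + 2.9*s + 0.28) + (0.25*s - 0.2) = s^2 + 3.15*s + 0.08.
T(s) = (0.25*s - 0.2)/(s^2 + 3.15*s + 0.08)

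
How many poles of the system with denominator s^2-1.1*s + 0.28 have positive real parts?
s^2 - 1.1*s + 0.28 = (s - 0.4)(s - 0.7). Poles: 0.4, 0.7. RHP poles (Re>0): 2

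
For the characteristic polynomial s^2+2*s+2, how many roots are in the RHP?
Poles: -1 + 1j, -1 - 1j. RHP poles (Re>0): 0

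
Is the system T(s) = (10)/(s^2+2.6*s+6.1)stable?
Denominator: s^2 + 2.6*s + 6.1. Poles: -1.3 + 2.1j, -1.3 - 2.1j. All Re(p)<0: Yes (stable)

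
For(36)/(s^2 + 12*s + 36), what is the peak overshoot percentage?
Standard form: ωn²/(s²+2ζωn·s+ωn²) → ωn = 6, ζ = 1.
ζ ≥ 1, so the response is non-oscillatory: peak overshoot = 0%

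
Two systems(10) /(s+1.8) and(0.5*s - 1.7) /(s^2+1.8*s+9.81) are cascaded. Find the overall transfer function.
Series: H = H₁ · H₂ = (n₁·n₂)/(d₁·d₂).
Num: n₁·n₂ = 5*s - 17. Den: d₁·d₂ = s^3 + 3.6*s^2 + 13.05*s + 17.658.
H(s) = (5*s - 17)/(s^3 + 3.6*s^2 + 13.05*s + 17.658)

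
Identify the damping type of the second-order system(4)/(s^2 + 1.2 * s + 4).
Standard form: ωn²/(s²+2ζωn·s+ωn²) gives ωn=2, ζ=0.3.
Underdamped (ζ = 0.3 < 1)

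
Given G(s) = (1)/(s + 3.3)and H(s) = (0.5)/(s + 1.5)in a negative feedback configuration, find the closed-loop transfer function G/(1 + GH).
Closed-loop T = G/(1+GH).
Numerator: G_num * H_den = s + 1.5.
Denominator: G_den * H_den + G_num * H_num = (s^2 + 4.8*s + 4.95) + (0.5) = s^2 + 4.8*s + 5.45.
T(s) = (s + 1.5)/(s^2 + 4.8*s + 5.45)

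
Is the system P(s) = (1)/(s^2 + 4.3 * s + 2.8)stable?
Denominator: s^2 + 4.3*s + 2.8 = (s + 3.5)(s + 0.8). Poles: -0.8, -3.5. All Re(p)<0: Yes (stable)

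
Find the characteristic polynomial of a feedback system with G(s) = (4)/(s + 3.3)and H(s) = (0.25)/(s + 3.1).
Characteristic poly = G_den * H_den + G_num * H_num = (s^2 + 6.4*s + 10.23) + (1) = s^2 + 6.4*s + 11.23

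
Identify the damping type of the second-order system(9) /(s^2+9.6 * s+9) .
Standard form: ωn²/(s²+2ζωn·s+ωn²) gives ωn=3, ζ=1.6.
Overdamped (ζ = 1.6 > 1)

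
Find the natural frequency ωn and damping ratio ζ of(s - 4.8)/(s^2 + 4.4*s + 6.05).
Underdamped: complex pole -2.2 + 1.1j. ωn = |pole| = 2.46, ζ = -Re(pole)/ωn = 0.8944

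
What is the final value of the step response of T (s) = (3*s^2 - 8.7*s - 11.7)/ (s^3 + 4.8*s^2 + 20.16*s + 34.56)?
FVT: lim_{t→∞} y(t) = lim_{s→0} s*Y(s) where Y(s) = T(s)/s.
= lim_{s→0} T(s) = T(0) = num(0)/den(0) = -11.7/34.56 = -0.3385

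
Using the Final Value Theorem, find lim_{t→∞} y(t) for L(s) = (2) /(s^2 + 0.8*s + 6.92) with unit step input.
FVT: lim_{t→∞} y(t) = lim_{s→0} s*Y(s) where Y(s) = L(s)/s.
= lim_{s→0} L(s) = L(0) = num(0)/den(0) = 2/6.92 = 0.289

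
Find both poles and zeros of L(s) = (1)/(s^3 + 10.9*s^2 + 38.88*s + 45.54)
Set denominator = 0: s^3 + 10.9*s^2 + 38.88*s + 45.54 = (s + 4.6)(s + 3)(s + 3.3) = 0 → Poles: -3, -3.3, -4.6
Numerator is a nonzero constant (1) → Zeros: none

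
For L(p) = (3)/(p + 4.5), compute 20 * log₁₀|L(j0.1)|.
Substitute p = j*0.1: L(j0.1) = 0.666338 - 0.0148075j.
|L(j0.1)| = sqrt(Re² + Im²) = 0.6665.
20*log₁₀(0.6665) = -3.52 dB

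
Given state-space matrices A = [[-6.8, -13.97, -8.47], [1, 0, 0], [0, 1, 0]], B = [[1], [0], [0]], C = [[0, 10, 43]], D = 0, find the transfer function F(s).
F(s) = C(sI - A)⁻¹B + D.
Characteristic polynomial det(sI - A) = s^3 + 6.8*s^2 + 13.97*s + 8.47.
Numerator from C·adj(sI-A)·B + D·det(sI-A) = 10*s + 43.
F(s) = (10*s + 43)/(s^3 + 6.8*s^2 + 13.97*s + 8.47)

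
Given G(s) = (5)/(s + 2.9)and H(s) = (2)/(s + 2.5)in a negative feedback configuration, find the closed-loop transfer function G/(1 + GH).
Closed-loop T = G/(1+GH).
Numerator: G_num * H_den = 5*s + 12.5.
Denominator: G_den * H_den + G_num * H_num = (s^2 + 5.4*s + 7.25) + (10) = s^2 + 5.4*s + 17.25.
T(s) = (5*s + 12.5)/(s^2 + 5.4*s + 17.25)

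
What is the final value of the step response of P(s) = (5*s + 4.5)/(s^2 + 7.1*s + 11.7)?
FVT: lim_{t→∞} y(t) = lim_{s→0} s*Y(s) where Y(s) = P(s)/s.
= lim_{s→0} P(s) = P(0) = num(0)/den(0) = 4.5/11.7 = 0.3846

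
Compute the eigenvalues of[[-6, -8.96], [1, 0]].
Eigenvalues solve det(λI - A) = 0.
Characteristic polynomial: λ^2 + 6*λ + 8.96 = 0.
Factor: (λ + 3.2)(λ + 2.8) = 0.
Roots: -2.8, -3.2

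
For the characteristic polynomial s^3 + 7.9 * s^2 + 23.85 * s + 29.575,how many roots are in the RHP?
s^3 + 7.9*s^2 + 23.85*s + 29.575 = (s + 3.5)(s^2 + 4.4*s + 8.45). Poles: -2.2 + 1.9j, -2.2 - 1.9j, -3.5. RHP poles (Re>0): 0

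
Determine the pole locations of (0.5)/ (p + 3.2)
Set denominator = 0: p + 3.2 = 0 → Poles: -3.2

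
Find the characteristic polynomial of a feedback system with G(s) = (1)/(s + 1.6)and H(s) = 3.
Characteristic poly = G_den * H_den + G_num * H_num = (s + 1.6) + (3) = s + 4.6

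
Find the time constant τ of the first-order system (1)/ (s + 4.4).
First-order system: τ = -1/pole. Pole = -4.4. τ = -1/(-4.4) = 0.2273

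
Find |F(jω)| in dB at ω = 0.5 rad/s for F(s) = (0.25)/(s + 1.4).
Substitute s = j*0.5: F(j0.5) = 0.158371 - 0.0565611j.
|F(j0.5)| = sqrt(Re² + Im²) = 0.1682.
20*log₁₀(0.1682) = -15.49 dB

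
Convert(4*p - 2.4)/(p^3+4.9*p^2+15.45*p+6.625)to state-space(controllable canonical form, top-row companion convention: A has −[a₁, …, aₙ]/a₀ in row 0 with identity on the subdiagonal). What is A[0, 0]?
Reachable canonical form for den = p^3 + 4.9*p^2 + 15.45*p + 6.625: top row of A = -[a₁,a₂,...,aₙ]/a₀, ones on the subdiagonal, zeros elsewhere.
A = [[-4.9, -15.45, -6.625], [1, 0, 0], [0, 1, 0]].
A[0,0] = -4.9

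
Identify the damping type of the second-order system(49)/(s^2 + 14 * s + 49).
Standard form: ωn²/(s²+2ζωn·s+ωn²) gives ωn=7, ζ=1.
Critically damped (ζ = 1)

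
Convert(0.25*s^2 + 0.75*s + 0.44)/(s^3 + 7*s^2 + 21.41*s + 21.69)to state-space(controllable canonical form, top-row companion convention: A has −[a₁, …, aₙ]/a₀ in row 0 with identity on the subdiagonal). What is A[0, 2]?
Reachable canonical form for den = s^3 + 7*s^2 + 21.41*s + 21.69: top row of A = -[a₁,a₂,...,aₙ]/a₀, ones on the subdiagonal, zeros elsewhere.
A = [[-7, -21.41, -21.69], [1, 0, 0], [0, 1, 0]].
A[0,2] = -21.69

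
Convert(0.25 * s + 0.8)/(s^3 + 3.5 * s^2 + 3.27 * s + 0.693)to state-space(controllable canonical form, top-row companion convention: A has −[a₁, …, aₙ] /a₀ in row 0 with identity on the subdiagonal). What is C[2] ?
Reachable canonical form: C = numerator coefficients (right-aligned, zero-padded to length n).
num = 0.25*s + 0.8, C = [[0, 0.25, 0.8]].
C[2] = 0.8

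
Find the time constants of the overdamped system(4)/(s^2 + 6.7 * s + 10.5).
Overdamped: real poles at -2.5, -4.2. τ = -1/pole → τ₁ = 0.4, τ₂ = 0.2381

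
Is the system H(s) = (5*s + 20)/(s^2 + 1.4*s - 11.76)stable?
Denominator: s^2 + 1.4*s - 11.76 = (s - 2.8)(s + 4.2). Poles: -4.2, 2.8. All Re(p)<0: No (unstable)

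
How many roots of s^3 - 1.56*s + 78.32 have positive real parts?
Factor: s^3 - 1.56*s + 78.32 = (s + 4.4)(s^2 - 4.4*s + 17.8).
Roots: -4.4, 2.2 + 3.6j, 2.2 - 3.6j.
RHP roots (Re>0): 2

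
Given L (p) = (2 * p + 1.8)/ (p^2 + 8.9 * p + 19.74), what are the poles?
Set denominator = 0: p^2 + 8.9*p + 19.74 = (p + 4.2)(p + 4.7) = 0 → Poles: -4.2, -4.7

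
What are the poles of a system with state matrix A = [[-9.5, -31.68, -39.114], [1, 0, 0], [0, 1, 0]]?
Eigenvalues solve det(λI - A) = 0.
Characteristic polynomial: λ^3 + 9.5*λ^2 + 31.68*λ + 39.114 = 0.
Factor: (λ + 4.1)(λ^2 + 5.4*λ + 9.54) = 0.
Roots: -2.7 + 1.5j, -2.7 - 1.5j, -4.1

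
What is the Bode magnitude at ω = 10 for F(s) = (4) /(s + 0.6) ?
Substitute s = j*10: F(j10) = 0.0239139 - 0.398565j.
|F(j10)| = sqrt(Re² + Im²) = 0.3993.
20*log₁₀(0.3993) = -7.97 dB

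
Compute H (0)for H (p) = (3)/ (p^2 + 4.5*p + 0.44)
DC gain = H(0) = num(0)/den(0) = 3/0.44 = 6.818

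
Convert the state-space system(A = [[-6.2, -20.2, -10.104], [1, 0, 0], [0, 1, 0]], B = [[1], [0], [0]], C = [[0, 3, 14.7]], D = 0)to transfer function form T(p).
T(p) = C(pI - A)⁻¹B + D.
Characteristic polynomial det(pI - A) = p^3 + 6.2*p^2 + 20.2*p + 10.104.
Numerator from C·adj(pI-A)·B + D·det(pI-A) = 3*p + 14.7.
T(p) = (3*p + 14.7)/(p^3 + 6.2*p^2 + 20.2*p + 10.104)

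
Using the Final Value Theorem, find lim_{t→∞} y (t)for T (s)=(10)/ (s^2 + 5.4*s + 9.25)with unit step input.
FVT: lim_{t→∞} y(t) = lim_{s→0} s*Y(s) where Y(s) = T(s)/s.
= lim_{s→0} T(s) = T(0) = num(0)/den(0) = 10/9.25 = 1.081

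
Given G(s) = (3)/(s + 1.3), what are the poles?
Set denominator = 0: s + 1.3 = 0 → Poles: -1.3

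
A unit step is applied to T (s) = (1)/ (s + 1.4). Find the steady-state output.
FVT: lim_{t→∞} y(t) = lim_{s→0} s*Y(s) where Y(s) = T(s)/s.
= lim_{s→0} T(s) = T(0) = num(0)/den(0) = 1/1.4 = 0.7143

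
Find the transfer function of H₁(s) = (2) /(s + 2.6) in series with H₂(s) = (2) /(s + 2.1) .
Series: H = H₁ · H₂ = (n₁·n₂)/(d₁·d₂).
Num: n₁·n₂ = 4. Den: d₁·d₂ = s^2 + 4.7*s + 5.46.
H(s) = (4)/(s^2 + 4.7*s + 5.46)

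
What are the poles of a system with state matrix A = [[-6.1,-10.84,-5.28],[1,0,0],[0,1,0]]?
Eigenvalues solve det(λI - A) = 0.
Characteristic polynomial: λ^3 + 6.1*λ^2 + 10.84*λ + 5.28 = 0.
Factor: (λ + 2)(λ + 0.8)(λ + 3.3) = 0.
Roots: -0.8, -2, -3.3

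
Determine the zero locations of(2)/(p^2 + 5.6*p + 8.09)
Numerator is a nonzero constant (2) → Zeros: none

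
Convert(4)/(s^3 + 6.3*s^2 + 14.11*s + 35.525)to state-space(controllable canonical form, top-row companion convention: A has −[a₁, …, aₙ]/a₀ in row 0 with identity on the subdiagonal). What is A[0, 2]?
Reachable canonical form for den = s^3 + 6.3*s^2 + 14.11*s + 35.525: top row of A = -[a₁,a₂,...,aₙ]/a₀, ones on the subdiagonal, zeros elsewhere.
A = [[-6.3, -14.11, -35.525], [1, 0, 0], [0, 1, 0]].
A[0,2] = -35.525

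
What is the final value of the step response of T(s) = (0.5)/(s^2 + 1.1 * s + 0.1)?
FVT: lim_{t→∞} y(t) = lim_{s→0} s*Y(s) where Y(s) = T(s)/s.
= lim_{s→0} T(s) = T(0) = num(0)/den(0) = 0.5/0.1 = 5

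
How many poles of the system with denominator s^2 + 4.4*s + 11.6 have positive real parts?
Poles: -2.2 + 2.6j, -2.2 - 2.6j. RHP poles (Re>0): 0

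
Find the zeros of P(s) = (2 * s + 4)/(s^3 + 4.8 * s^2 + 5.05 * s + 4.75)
Set numerator = 0: 2*s + 4 = 0 → Zeros: -2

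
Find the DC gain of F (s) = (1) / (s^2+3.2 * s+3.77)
DC gain = F(0) = num(0)/den(0) = 1/3.77 = 0.2653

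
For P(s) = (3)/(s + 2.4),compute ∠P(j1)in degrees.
Substitute s = j*1: P(j1) = 1.06509 - 0.443787j.
∠P(j1) = atan2(Im, Re) = atan2(-0.443787, 1.06509) = -22.62°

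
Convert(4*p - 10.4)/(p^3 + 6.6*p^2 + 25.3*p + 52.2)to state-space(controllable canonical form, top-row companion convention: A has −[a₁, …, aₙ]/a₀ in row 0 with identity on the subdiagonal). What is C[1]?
Reachable canonical form: C = numerator coefficients (right-aligned, zero-padded to length n).
num = 4*p - 10.4, C = [[0, 4, -10.4]].
C[1] = 4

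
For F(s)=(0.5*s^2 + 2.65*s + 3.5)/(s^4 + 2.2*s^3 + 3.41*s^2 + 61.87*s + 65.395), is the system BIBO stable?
Denominator: s^4 + 2.2*s^3 + 3.41*s^2 + 61.87*s + 65.395 = (s + 1.1)(s + 4.1)(s^2 - 3*s + 14.5). Poles: -1.1, -4.1, 1.5 + 3.5j, 1.5 - 3.5j. All Re(p)<0: No (unstable)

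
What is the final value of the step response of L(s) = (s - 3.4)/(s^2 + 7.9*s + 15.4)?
FVT: lim_{t→∞} y(t) = lim_{s→0} s*Y(s) where Y(s) = L(s)/s.
= lim_{s→0} L(s) = L(0) = num(0)/den(0) = -3.4/15.4 = -0.2208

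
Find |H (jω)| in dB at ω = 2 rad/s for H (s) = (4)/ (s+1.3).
Substitute s = j*2: H(j2) = 0.913884 - 1.40598j.
|H(j2)| = sqrt(Re² + Im²) = 1.677.
20*log₁₀(1.677) = 4.49 dB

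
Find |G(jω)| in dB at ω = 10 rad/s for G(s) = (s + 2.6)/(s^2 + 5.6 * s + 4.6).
Substitute s = j*10: G(j10) = 0.0254928 - 0.0898575j.
|G(j10)| = sqrt(Re² + Im²) = 0.0934.
20*log₁₀(0.0934) = -20.59 dB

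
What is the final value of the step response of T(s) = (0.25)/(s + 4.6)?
FVT: lim_{t→∞} y(t) = lim_{s→0} s*Y(s) where Y(s) = T(s)/s.
= lim_{s→0} T(s) = T(0) = num(0)/den(0) = 0.25/4.6 = 0.05435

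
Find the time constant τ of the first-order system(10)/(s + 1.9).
First-order system: τ = -1/pole. Pole = -1.9. τ = -1/(-1.9) = 0.5263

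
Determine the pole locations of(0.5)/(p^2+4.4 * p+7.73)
Set denominator = 0: p^2 + 4.4*p + 7.73 = 0 → Poles: -2.2 + 1.7j, -2.2 - 1.7j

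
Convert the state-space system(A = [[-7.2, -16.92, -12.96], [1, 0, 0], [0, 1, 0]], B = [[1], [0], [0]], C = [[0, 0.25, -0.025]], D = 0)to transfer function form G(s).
G(s) = C(sI - A)⁻¹B + D.
Characteristic polynomial det(sI - A) = s^3 + 7.2*s^2 + 16.92*s + 12.96.
Numerator from C·adj(sI-A)·B + D·det(sI-A) = 0.25*s - 0.025.
G(s) = (0.25*s - 0.025)/(s^3 + 7.2*s^2 + 16.92*s + 12.96)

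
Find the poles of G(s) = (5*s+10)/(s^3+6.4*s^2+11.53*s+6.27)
Set denominator = 0: s^3 + 6.4*s^2 + 11.53*s + 6.27 = (s + 1.1)(s + 3.8)(s + 1.5) = 0 → Poles: -1.1, -1.5, -3.8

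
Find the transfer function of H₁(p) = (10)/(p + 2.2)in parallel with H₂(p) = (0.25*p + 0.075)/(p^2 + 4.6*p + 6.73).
Parallel: H = H₁ + H₂ = (n₁·d₂ + n₂·d₁)/(d₁·d₂).
n₁·d₂ = 10*p^2 + 46*p + 67.3. n₂·d₁ = 0.25*p^2 + 0.625*p + 0.165. Sum = 10.25*p^2 + 46.625*p + 67.465. d₁·d₂ = p^3 + 6.8*p^2 + 16.85*p + 14.806.
H(p) = (10.25*p^2 + 46.625*p + 67.465)/(p^3 + 6.8*p^2 + 16.85*p + 14.806)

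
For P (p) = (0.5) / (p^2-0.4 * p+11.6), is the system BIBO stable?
Denominator: p^2 - 0.4*p + 11.6. Poles: 0.2 + 3.4j, 0.2 - 3.4j. All Re(p)<0: No (unstable)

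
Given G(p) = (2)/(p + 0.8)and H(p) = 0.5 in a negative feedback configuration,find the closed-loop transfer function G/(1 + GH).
Closed-loop T = G/(1+GH).
Numerator: G_num * H_den = 2.
Denominator: G_den * H_den + G_num * H_num = (p + 0.8) + (1) = p + 1.8.
T(p) = (2)/(p + 1.8)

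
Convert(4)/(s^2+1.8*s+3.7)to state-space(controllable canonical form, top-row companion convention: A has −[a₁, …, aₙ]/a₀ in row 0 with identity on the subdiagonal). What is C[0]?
Reachable canonical form: C = numerator coefficients (right-aligned, zero-padded to length n).
num = 4, C = [[0, 4]].
C[0] = 0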